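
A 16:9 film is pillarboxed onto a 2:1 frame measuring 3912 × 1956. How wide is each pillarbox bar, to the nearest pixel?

217 px

Since 1.778 < 2.000, the film is height-limited.
Content width = 1956 × 16/9 ≈ 3477.33 px.
Black = 3912 − 3477.33 = 434.67 px, or 217.33 per bar.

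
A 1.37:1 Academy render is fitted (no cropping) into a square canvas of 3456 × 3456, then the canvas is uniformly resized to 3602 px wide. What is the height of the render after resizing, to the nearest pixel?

2629 px

In the 3456×3456 frame the render fills the width: height = 3456 / 1.370 ≈ 2522.63 px.
Resizing to 3602 px wide multiplies everything by 1.0422: 2522.63 → 2629.20 px.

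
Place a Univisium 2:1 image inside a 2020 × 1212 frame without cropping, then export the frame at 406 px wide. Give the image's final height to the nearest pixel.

203 px

At 2020×1212 the image is width-limited, so height = 2020 × 1/2 ≈ 1010.00 px.
Resizing to 406 px wide multiplies everything by 0.2010: 1010.00 → 203.00 px.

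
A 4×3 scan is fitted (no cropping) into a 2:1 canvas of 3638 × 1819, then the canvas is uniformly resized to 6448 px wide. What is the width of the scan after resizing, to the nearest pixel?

4299 px

At 3638×1819 the scan is height-limited, so width = 1819 × 4/3 ≈ 2425.33 px.
Resizing to 6448 px wide multiplies everything by 1.7724: 2425.33 → 4298.67 px.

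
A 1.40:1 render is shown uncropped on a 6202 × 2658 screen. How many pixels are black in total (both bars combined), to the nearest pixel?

6593966 pixels

Since 1.400 < 2.333, the render is height-limited.
Content width = 2658 × 1.400 ≈ 3721.2000 px.
6202 − 3721.2000 = 2480.8000 px of bars.
Across the 2658-px span: 2480.8000 × 2658 ≈ 6593966 px.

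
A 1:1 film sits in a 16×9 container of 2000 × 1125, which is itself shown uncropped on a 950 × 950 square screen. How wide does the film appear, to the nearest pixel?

534 px

First fit — 1:1 into 2000×1125 spans the height: 1125.00 × 1125.00.
Second fit — the 16×9 canvas into 950×950 spans the width: 950.00 × 534.38 (×0.4750 from 2000×1125).
Applying the same ×0.4750: 1125.00 → 534.38.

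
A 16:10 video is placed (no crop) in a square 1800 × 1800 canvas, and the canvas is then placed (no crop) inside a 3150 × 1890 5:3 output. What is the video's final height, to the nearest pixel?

1181 px

16:10 in 1800×1800: fills the width, so the video is 1800.00 × 1125.00.
The square canvas is height-limited in 3150×1890, giving 1890.00 × 1890.00; scale factor 1.0500.
So the video's height is 1125.00 × 1.0500 ≈ 1181.25.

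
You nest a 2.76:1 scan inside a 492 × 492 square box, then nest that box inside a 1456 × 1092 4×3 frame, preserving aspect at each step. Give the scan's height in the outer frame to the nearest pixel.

396 px

First fit — 2.76:1 into 492×492 spans the width: 492.00 × 178.26.
Second fit — the square canvas into 1456×1092 spans the height: 1092.00 × 1092.00 (×2.2195 from 492×492).
Applying the same ×2.2195: 178.26 → 395.65.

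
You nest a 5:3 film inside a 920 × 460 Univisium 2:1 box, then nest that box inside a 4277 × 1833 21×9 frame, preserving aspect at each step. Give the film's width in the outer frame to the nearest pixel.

3055 px

Inside the 920×460 canvas the film is height-limited at 766.67 × 460.00.
Univisium 2:1 in 4277×1833: fills the height, so the intermediate becomes 3666.00 × 1833.00 — a scale of ×3.9848.
So the film's width is 766.67 × 3.9848 ≈ 3055.00.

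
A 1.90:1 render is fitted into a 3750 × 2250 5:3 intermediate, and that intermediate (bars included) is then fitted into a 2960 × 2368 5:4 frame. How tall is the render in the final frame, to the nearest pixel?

1558 px

1.90:1 in 3750×2250: fills the width, so the render is 3750.00 × 1973.68.
Second fit — the 5:3 canvas into 2960×2368 spans the width: 2960.00 × 1776.00 (×0.7893 from 3750×2250).
Applying the same ×0.7893: 1973.68 → 1557.89.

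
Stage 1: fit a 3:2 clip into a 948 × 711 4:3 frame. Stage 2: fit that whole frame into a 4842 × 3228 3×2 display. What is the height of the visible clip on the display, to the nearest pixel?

3:2 in 948×711: fills the width, so the clip is 948.00 × 632.00.
4:3 in 4842×3228: fills the height, so the intermediate becomes 4304.00 × 3228.00 — a scale of ×4.5401.
The clip scales with it: height 632.00 × 4.5401 ≈ 2869.33.

2869 px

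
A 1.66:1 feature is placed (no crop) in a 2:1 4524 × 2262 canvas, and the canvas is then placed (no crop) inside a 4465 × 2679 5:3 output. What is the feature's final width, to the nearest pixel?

First fit — 1.66:1 into 4524×2262 spans the height: 3754.92 × 2262.00.
The 2:1 canvas is width-limited in 4465×2679, giving 4465.00 × 2232.50; scale factor 0.9870.
Applying the same ×0.9870: 3754.92 → 3705.95.

3706 px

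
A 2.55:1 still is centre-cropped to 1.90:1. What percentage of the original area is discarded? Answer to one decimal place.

1.90:1 is narrower than 2.55:1, so the crop keeps the full height and trims the width.
Fraction kept = (1.900)/(2.550) ≈ 74.51%, so 25.49% is lost.

25.5%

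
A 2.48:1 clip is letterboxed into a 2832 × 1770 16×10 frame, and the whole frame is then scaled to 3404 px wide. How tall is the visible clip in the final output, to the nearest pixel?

At 2832×1770 the clip is width-limited, so height = 2832 / 2.480 ≈ 1141.94 px.
Resizing to 3404 px wide multiplies everything by 1.2020: 1141.94 → 1372.58 px.

1373 px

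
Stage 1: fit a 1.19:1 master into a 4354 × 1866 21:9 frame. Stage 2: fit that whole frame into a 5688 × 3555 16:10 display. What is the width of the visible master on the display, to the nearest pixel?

2901 px

First fit — 1.19:1 into 4354×1866 spans the height: 2220.54 × 1866.00.
The 21:9 canvas is width-limited in 5688×3555, giving 5688.00 × 2437.71; scale factor 1.3064.
The master scales with it: width 2220.54 × 1.3064 ≈ 2900.88.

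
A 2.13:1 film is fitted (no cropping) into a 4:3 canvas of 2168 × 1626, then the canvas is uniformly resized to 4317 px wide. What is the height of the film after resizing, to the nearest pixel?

At 2168×1626 the film is width-limited, so height = 2168 / 2.130 ≈ 1017.84 px.
The frame scales by 4317/2168 = 1.9912; 1017.84 × 1.9912 ≈ 2026.76 px.

2027 px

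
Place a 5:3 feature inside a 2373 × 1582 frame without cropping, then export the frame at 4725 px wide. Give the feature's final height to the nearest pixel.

Fitted into 2373×1582, the feature spans the width; its height is 2373 × 3/5 ≈ 1423.80 px.
Resizing to 4725 px wide multiplies everything by 1.9912: 1423.80 → 2835.00 px.

2835 px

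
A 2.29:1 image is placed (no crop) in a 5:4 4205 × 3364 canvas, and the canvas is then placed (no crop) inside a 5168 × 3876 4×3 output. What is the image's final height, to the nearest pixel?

2116 px

2.29:1 in 4205×3364: fills the width, so the image is 4205.00 × 1836.24.
5:4 in 5168×3876: fills the height, so the intermediate becomes 4845.00 × 3876.00 — a scale of ×1.1522.
So the image's height is 1836.24 × 1.1522 ≈ 2115.72.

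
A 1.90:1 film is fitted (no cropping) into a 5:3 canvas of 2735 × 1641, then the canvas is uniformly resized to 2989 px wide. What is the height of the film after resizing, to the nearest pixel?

1573 px

Fitted into 2735×1641, the film spans the width; its height is 2735 / 1.900 ≈ 1439.47 px.
Scaling 2735 → 2989 is ×1.0929, so the height becomes 1439.47 × 1.0929 ≈ 1573.16 px.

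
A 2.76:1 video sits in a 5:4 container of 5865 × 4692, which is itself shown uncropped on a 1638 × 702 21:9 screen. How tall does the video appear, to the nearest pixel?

Inside the 5865×4692 canvas the video is width-limited at 5865.00 × 2125.00.
5:4 in 1638×702: fills the height, so the intermediate becomes 877.50 × 702.00 — a scale of ×0.1496.
So the video's height is 2125.00 × 0.1496 ≈ 317.93.

318 px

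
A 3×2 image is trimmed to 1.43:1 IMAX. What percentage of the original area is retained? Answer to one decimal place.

1.43:1 IMAX is narrower than 3×2, so the crop keeps the full height and trims the width.
Fraction kept = (1.430)/(1.500) ≈ 95.33%.

95.3%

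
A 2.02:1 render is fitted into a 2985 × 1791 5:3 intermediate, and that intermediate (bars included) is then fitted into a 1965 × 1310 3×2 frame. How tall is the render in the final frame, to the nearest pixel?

First fit — 2.02:1 into 2985×1791 spans the width: 2985.00 × 1477.72.
The 5:3 canvas is width-limited in 1965×1310, giving 1965.00 × 1179.00; scale factor 0.6583.
The render scales with it: height 1477.72 × 0.6583 ≈ 972.77.

973 px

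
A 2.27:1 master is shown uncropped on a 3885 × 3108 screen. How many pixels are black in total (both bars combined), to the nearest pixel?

5425582 pixels

Since 2.270 > 1.250, the master is width-limited.
The master is 3885 / 2.270 ≈ 1711.4537 px tall.
3108 − 1711.4537 = 1396.5463 px of bars.
Bar area = 1396.5463 × 3885 ≈ 5425582 px.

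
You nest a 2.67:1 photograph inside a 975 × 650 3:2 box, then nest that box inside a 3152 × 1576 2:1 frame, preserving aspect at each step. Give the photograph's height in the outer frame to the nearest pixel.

885 px

First fit — 2.67:1 into 975×650 spans the width: 975.00 × 365.17.
Second fit — the 3:2 canvas into 3152×1576 spans the height: 2364.00 × 1576.00 (×2.4246 from 975×650).
So the photograph's height is 365.17 × 2.4246 ≈ 885.39.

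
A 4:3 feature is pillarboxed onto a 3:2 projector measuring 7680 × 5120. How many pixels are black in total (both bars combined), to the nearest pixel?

4369067 pixels

4:3 (1.333) < 3:2 (1.500), so the feature fills the height.
That makes the image 6826.6667 px wide (5120 × 4/3).
7680 − 6826.6667 = 853.3333 px of bars.
That's 853.3333 × 5120 ≈ 4369067 black pixels.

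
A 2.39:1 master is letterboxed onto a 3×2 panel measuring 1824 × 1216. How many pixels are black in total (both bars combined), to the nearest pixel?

2.39:1 is wider than 3×2, so it spans the full width.
Content height = 1824 / 2.390 ≈ 763.1799 px.
Leftover height: 1216 − 763.1799 = 452.8201 px.
That's 452.8201 × 1824 ≈ 825944 black pixels.

825944 pixels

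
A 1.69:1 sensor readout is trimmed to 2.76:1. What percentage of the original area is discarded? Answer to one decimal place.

38.8%

Going from 1.69:1 to 2.76:1 means cutting height while keeping width.
(1.690)/(2.760) ≈ 0.612 of the area survives, leaving 38.77% discarded.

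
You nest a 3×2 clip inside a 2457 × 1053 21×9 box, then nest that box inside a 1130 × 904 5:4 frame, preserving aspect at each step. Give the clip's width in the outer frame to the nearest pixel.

3×2 in 2457×1053: fills the height, so the clip is 1579.50 × 1053.00.
21×9 in 1130×904: fills the width, so the intermediate becomes 1130.00 × 484.29 — a scale of ×0.4599.
The clip scales with it: width 1579.50 × 0.4599 ≈ 726.43.

726 px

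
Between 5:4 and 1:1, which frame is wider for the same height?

5:4 = 1.25 and 1; 1.25 > 1.

5:4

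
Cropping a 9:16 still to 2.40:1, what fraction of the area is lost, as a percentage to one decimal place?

The width stays; only height is cut (since 2.40:1 is wider than 9:16).
Fraction kept = (0.562)/(2.400) ≈ 23.44%, so 76.56% is lost.

76.6%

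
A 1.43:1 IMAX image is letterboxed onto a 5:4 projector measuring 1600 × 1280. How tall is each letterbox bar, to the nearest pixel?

1.43:1 IMAX is wider than 5:4, so it spans the full width.
The image is 1600 / 1.430 ≈ 1118.88 px tall.
Black = 1280 − 1118.88 = 161.12 px, or 80.56 per bar.

81 px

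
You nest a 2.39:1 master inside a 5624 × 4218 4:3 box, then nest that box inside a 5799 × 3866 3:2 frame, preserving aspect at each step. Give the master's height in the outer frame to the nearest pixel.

2157 px

2.39:1 in 5624×4218: fills the width, so the master is 5624.00 × 2353.14.
The 4:3 canvas is height-limited in 5799×3866, giving 5154.67 × 3866.00; scale factor 0.9165.
So the master's height is 2353.14 × 0.9165 ≈ 2156.76.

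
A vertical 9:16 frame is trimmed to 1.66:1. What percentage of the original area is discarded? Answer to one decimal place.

66.1%

1.66:1 is wider than vertical 9:16, so the crop keeps the full width and trims the height.
Area ratio = (0.562)/(1.660) = 33.89%; the remaining 66.11% is cropped out.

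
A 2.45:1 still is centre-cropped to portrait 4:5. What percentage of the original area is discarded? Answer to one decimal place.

The height stays; only width is cut (since portrait 4:5 is narrower than 2.45:1).
Fraction kept = (0.800)/(2.450) ≈ 32.65%, so 67.35% is lost.

67.3%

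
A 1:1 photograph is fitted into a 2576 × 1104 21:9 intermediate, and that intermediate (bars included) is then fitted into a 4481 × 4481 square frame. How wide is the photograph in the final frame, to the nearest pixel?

1920 px

1:1 in 2576×1104: fills the height, so the photograph is 1104.00 × 1104.00.
21:9 in 4481×4481: fills the width, so the intermediate becomes 4481.00 × 1920.43 — a scale of ×1.7395.
So the photograph's width is 1104.00 × 1.7395 ≈ 1920.43.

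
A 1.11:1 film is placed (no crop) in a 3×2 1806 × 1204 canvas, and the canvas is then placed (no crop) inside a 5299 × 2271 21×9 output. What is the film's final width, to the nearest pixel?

1.11:1 in 1806×1204: fills the height, so the film is 1336.44 × 1204.00.
Second fit — the 3×2 canvas into 5299×2271 spans the height: 3406.50 × 2271.00 (×1.8862 from 1806×1204).
The film scales with it: width 1336.44 × 1.8862 ≈ 2520.81.

2521 px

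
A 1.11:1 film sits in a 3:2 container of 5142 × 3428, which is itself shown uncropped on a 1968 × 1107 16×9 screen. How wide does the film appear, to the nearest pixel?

1229 px

First fit — 1.11:1 into 5142×3428 spans the height: 3805.08 × 3428.00.
3:2 in 1968×1107: fills the height, so the intermediate becomes 1660.50 × 1107.00 — a scale of ×0.3229.
The film scales with it: width 3805.08 × 0.3229 ≈ 1228.77.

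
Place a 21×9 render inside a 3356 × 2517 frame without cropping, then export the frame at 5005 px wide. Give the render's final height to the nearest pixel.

2145 px

Fitted into 3356×2517, the render spans the width; its height is 3356 × 9/21 ≈ 1438.29 px.
Scaling 3356 → 5005 is ×1.4914, so the height becomes 1438.29 × 1.4914 ≈ 2145.00 px.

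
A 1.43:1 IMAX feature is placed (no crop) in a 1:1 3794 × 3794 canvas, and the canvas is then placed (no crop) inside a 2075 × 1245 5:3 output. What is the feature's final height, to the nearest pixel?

First fit — 1.43:1 IMAX into 3794×3794 spans the width: 3794.00 × 2653.15.
1:1 in 2075×1245: fills the height, so the intermediate becomes 1245.00 × 1245.00 — a scale of ×0.3281.
So the feature's height is 2653.15 × 0.3281 ≈ 870.63.

871 px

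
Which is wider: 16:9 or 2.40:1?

16:9 = 1.778 and 2.4; 2.4 > 1.778.

2.40:1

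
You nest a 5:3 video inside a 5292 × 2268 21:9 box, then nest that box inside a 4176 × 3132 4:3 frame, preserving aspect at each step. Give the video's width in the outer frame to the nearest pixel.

2983 px

5:3 in 5292×2268: fills the height, so the video is 3780.00 × 2268.00.
Second fit — the 21:9 canvas into 4176×3132 spans the width: 4176.00 × 1789.71 (×0.7891 from 5292×2268).
The video scales with it: width 3780.00 × 0.7891 ≈ 2982.86.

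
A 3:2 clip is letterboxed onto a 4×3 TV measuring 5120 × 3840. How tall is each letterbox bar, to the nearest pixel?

213 px

Since 1.500 > 1.333, the clip is width-limited.
That makes the image 3413.33 px tall (5120 × 2/3).
3840 − 3413.33 = 426.67 px of bars (213.33 each).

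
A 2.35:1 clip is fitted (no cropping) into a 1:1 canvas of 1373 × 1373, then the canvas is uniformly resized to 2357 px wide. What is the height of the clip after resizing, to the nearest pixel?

1003 px

In the 1373×1373 frame the clip fills the width: height = 1373 / 2.350 ≈ 584.26 px.
Scaling 1373 → 2357 is ×1.7167, so the height becomes 584.26 × 1.7167 ≈ 1002.98 px.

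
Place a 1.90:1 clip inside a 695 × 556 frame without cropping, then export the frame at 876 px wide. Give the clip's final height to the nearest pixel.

461 px

Fitted into 695×556, the clip spans the width; its height is 695 / 1.900 ≈ 365.79 px.
Scaling 695 → 876 is ×1.2604, so the height becomes 365.79 × 1.2604 ≈ 461.05 px.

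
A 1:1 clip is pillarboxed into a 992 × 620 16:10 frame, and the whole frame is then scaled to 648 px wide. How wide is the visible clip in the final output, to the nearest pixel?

At 992×620 the clip is height-limited, so width = 620 × 1/1 ≈ 620.00 px.
The frame scales by 648/992 = 0.6532; 620.00 × 0.6532 ≈ 405.00 px.

405 px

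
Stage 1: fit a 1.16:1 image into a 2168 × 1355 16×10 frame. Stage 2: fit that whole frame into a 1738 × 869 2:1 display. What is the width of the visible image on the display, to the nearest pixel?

Inside the 2168×1355 canvas the image is height-limited at 1571.80 × 1355.00.
The 16×10 canvas is height-limited in 1738×869, giving 1390.40 × 869.00; scale factor 0.6413.
So the image's width is 1571.80 × 0.6413 ≈ 1008.04.

1008 px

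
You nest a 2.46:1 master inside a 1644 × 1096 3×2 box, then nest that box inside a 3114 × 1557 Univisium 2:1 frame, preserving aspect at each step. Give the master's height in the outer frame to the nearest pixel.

949 px

2.46:1 in 1644×1096: fills the width, so the master is 1644.00 × 668.29.
3×2 in 3114×1557: fills the height, so the intermediate becomes 2335.50 × 1557.00 — a scale of ×1.4206.
Applying the same ×1.4206: 668.29 → 949.39.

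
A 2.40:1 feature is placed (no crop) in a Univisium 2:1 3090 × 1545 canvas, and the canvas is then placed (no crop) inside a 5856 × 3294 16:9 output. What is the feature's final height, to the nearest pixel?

2440 px

Inside the 3090×1545 canvas the feature is width-limited at 3090.00 × 1287.50.
The Univisium 2:1 canvas is width-limited in 5856×3294, giving 5856.00 × 2928.00; scale factor 1.8951.
Applying the same ×1.8951: 1287.50 → 2440.00.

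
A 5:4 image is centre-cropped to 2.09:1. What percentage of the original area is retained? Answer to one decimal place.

2.09:1 is wider than 5:4, so the crop keeps the full width and trims the height.
(1.250)/(2.090) ≈ 0.598 of the area survives.

59.8%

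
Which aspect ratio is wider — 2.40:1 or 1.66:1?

2.40:1

2.4 and 1.66; 2.4 > 1.66.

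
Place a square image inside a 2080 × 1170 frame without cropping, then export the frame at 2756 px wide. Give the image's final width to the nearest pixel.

1550 px

Fitted into 2080×1170, the image spans the height; its width is 1170 × 1/1 ≈ 1170.00 px.
Scaling 2080 → 2756 is ×1.3250, so the width becomes 1170.00 × 1.3250 ≈ 1550.25 px.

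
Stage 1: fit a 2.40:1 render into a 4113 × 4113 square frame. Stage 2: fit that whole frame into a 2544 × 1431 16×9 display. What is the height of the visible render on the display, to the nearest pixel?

2.40:1 in 4113×4113: fills the width, so the render is 4113.00 × 1713.75.
The square canvas is height-limited in 2544×1431, giving 1431.00 × 1431.00; scale factor 0.3479.
Applying the same ×0.3479: 1713.75 → 596.25.

596 px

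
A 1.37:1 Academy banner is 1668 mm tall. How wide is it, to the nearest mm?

At 1.37:1 Academy, 1668 × 1.370 ≈ 2285.16.

2285 mm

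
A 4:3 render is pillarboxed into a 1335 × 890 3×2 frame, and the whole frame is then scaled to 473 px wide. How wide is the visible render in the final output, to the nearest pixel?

420 px

Fitted into 1335×890, the render spans the height; its width is 890 × 4/3 ≈ 1186.67 px.
The frame scales by 473/1335 = 0.3543; 1186.67 × 0.3543 ≈ 420.44 px.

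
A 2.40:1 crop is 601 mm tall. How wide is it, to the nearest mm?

1442 mm

Width = 601 × 2.400 = 1442.40.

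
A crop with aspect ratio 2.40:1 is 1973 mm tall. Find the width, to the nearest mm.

1973 × 2.400 = 4735.20.

4735 mm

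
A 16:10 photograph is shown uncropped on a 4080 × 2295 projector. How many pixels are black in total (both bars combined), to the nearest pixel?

936360 pixels

16:10 is narrower than 16:9, so it spans the full height.
Content width = 2295 × 16/10 ≈ 3672.0000 px.
4080 − 3672.0000 = 408.0000 px of bars.
Across the 2295-px span: 408.0000 × 2295 ≈ 936360 px.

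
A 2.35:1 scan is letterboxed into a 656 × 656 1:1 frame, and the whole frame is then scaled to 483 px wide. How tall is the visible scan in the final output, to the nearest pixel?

In the 656×656 frame the scan fills the width: height = 656 / 2.350 ≈ 279.15 px.
Scaling 656 → 483 is ×0.7363, so the height becomes 279.15 × 0.7363 ≈ 205.53 px.

206 px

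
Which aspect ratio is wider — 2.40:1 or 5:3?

2.40:1

2.4 and 5:3 = 1.667; 2.4 > 1.667.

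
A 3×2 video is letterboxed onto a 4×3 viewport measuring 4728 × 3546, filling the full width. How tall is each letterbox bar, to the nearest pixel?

197 px

Content height = 4728 × 2/3 ≈ 3152.00 px.
Leftover height: 3546 − 3152.00 = 394.00 px → 197.00 each side.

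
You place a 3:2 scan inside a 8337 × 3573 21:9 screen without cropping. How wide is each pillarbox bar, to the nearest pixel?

3:2 is narrower than 21:9, so it spans the full height.
Content width = 3573 × 3/2 ≈ 5359.50 px.
Black = 8337 − 5359.50 = 2977.50 px, or 1488.75 per bar.

1489 px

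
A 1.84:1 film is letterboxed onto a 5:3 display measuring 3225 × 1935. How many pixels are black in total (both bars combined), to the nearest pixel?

587861 pixels

1.84:1 is wider than 5:3, so it spans the full width.
That makes the image 1752.7174 px tall (3225 / 1.840).
Leftover height: 1935 − 1752.7174 = 182.2826 px.
That's 182.2826 × 3225 ≈ 587861 black pixels.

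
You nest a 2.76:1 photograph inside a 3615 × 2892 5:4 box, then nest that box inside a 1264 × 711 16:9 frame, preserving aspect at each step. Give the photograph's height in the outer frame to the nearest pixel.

322 px

First fit — 2.76:1 into 3615×2892 spans the width: 3615.00 × 1309.78.
5:4 in 1264×711: fills the height, so the intermediate becomes 888.75 × 711.00 — a scale of ×0.2459.
Applying the same ×0.2459: 1309.78 → 322.01.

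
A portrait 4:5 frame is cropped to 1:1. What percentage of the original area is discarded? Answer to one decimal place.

20.0%

1:1 is wider than portrait 4:5, so the crop keeps the full width and trims the height.
Area ratio = (0.800)/(1.000) = 80.00%; the remaining 20.00% is cropped out.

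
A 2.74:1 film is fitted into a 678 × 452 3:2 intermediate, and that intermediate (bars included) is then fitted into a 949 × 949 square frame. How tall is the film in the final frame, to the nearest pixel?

2.74:1 in 678×452: fills the width, so the film is 678.00 × 247.45.
Second fit — the 3:2 canvas into 949×949 spans the width: 949.00 × 632.67 (×1.3997 from 678×452).
Applying the same ×1.3997: 247.45 → 346.35.

346 px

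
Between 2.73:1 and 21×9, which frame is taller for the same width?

21×9

2.73 and 21×9 = 2.333; 2.73 > 2.333. The smaller width-to-height ratio is the taller frame.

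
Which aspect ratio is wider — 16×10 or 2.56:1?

16×10 = 1.6 and 2.56; 2.56 > 1.6.

2.56:1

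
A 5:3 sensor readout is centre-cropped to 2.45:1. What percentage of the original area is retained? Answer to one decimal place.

Going from 5:3 to 2.45:1 means cutting height while keeping width.
Fraction kept = (1.667)/(2.450) ≈ 68.03%.

68.0%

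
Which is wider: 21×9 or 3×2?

21×9

21×9 = 2.333 and 3×2 = 1.5; 2.333 > 1.5.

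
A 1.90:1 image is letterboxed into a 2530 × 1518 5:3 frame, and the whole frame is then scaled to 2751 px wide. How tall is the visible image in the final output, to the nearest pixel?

1448 px

In the 2530×1518 frame the image fills the width: height = 2530 / 1.900 ≈ 1331.58 px.
Scaling 2530 → 2751 is ×1.0874, so the height becomes 1331.58 × 1.0874 ≈ 1447.89 px.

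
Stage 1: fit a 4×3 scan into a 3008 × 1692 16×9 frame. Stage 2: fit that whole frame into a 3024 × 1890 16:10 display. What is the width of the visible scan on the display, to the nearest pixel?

2268 px

First fit — 4×3 into 3008×1692 spans the height: 2256.00 × 1692.00.
16×9 in 3024×1890: fills the width, so the intermediate becomes 3024.00 × 1701.00 — a scale of ×1.0053.
So the scan's width is 2256.00 × 1.0053 ≈ 2268.00.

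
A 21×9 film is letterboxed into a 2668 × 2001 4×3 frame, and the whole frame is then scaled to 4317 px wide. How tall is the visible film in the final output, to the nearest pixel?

In the 2668×2001 frame the film fills the width: height = 2668 × 9/21 ≈ 1143.43 px.
Scaling 2668 → 4317 is ×1.6181, so the height becomes 1143.43 × 1.6181 ≈ 1850.14 px.

1850 px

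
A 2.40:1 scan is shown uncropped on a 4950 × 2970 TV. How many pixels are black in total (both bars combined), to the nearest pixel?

Since 2.400 > 1.667, the scan is width-limited.
That makes the image 2062.5000 px tall (4950 / 2.400).
Black = 2970 − 2062.5000 = 907.5000 px.
That's 907.5000 × 4950 ≈ 4492125 black pixels.

4492125 pixels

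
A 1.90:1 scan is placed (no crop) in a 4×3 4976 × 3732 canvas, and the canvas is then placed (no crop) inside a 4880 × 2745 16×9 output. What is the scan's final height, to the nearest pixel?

1926 px

1.90:1 in 4976×3732: fills the width, so the scan is 4976.00 × 2618.95.
4×3 in 4880×2745: fills the height, so the intermediate becomes 3660.00 × 2745.00 — a scale of ×0.7355.
The scan scales with it: height 2618.95 × 0.7355 ≈ 1926.32.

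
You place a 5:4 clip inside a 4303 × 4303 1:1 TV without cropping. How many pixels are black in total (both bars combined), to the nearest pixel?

3703162 pixels

Since 1.250 > 1.000, the clip is width-limited.
The clip is 4303 × 4/5 ≈ 3442.4000 px tall.
Black = 4303 − 3442.4000 = 860.6000 px.
That's 860.6000 × 4303 ≈ 3703162 black pixels.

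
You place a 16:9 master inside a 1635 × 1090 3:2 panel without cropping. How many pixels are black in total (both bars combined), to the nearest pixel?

16:9 (1.778) > 3:2 (1.500), so the master fills the width.
That makes the image 919.6875 px tall (1635 × 9/16).
1090 − 919.6875 = 170.3125 px of bars.
Across the 1635-px span: 170.3125 × 1635 ≈ 278461 px.

278461 pixels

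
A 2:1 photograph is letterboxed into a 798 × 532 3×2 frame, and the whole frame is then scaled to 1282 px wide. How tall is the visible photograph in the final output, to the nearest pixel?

641 px

In the 798×532 frame the photograph fills the width: height = 798 × 1/2 ≈ 399.00 px.
Scaling 798 → 1282 is ×1.6065, so the height becomes 399.00 × 1.6065 ≈ 641.00 px.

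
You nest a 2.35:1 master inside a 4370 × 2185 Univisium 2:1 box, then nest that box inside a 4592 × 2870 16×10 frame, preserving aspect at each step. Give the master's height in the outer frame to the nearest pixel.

2.35:1 in 4370×2185: fills the width, so the master is 4370.00 × 1859.57.
Univisium 2:1 in 4592×2870: fills the width, so the intermediate becomes 4592.00 × 2296.00 — a scale of ×1.0508.
So the master's height is 1859.57 × 1.0508 ≈ 1954.04.

1954 px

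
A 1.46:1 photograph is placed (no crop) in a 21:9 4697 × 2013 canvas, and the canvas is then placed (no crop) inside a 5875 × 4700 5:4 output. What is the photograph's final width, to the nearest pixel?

3676 px

Inside the 4697×2013 canvas the photograph is height-limited at 2938.98 × 2013.00.
Second fit — the 21:9 canvas into 5875×4700 spans the width: 5875.00 × 2517.86 (×1.2508 from 4697×2013).
So the photograph's width is 2938.98 × 1.2508 ≈ 3676.07.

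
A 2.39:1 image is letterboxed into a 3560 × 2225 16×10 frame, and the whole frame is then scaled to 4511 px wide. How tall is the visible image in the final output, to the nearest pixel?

In the 3560×2225 frame the image fills the width: height = 3560 / 2.390 ≈ 1489.54 px.
The frame scales by 4511/3560 = 1.2671; 1489.54 × 1.2671 ≈ 1887.45 px.

1887 px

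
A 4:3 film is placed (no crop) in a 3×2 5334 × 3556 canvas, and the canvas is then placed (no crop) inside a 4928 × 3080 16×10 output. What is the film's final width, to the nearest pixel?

First fit — 4:3 into 5334×3556 spans the height: 4741.33 × 3556.00.
The 3×2 canvas is height-limited in 4928×3080, giving 4620.00 × 3080.00; scale factor 0.8661.
So the film's width is 4741.33 × 0.8661 ≈ 4106.67.

4107 px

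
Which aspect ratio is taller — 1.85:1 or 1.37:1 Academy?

1.85 and 1.37; 1.85 > 1.37. The smaller width-to-height ratio is the taller frame.

1.37:1 Academy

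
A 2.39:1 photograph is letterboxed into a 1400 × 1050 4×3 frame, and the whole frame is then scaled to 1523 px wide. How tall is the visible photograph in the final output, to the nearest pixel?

In the 1400×1050 frame the photograph fills the width: height = 1400 / 2.390 ≈ 585.77 px.
Scaling 1400 → 1523 is ×1.0879, so the height becomes 585.77 × 1.0879 ≈ 637.24 px.

637 px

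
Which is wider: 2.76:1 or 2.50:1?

2.76 and 2.5; 2.76 > 2.5.

2.76:1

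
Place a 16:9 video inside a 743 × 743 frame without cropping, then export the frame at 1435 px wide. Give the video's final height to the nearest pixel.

807 px

In the 743×743 frame the video fills the width: height = 743 × 9/16 ≈ 417.94 px.
The frame scales by 1435/743 = 1.9314; 417.94 × 1.9314 ≈ 807.19 px.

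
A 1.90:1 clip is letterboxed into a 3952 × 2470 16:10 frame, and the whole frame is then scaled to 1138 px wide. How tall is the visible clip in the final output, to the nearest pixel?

599 px

At 3952×2470 the clip is width-limited, so height = 3952 / 1.900 ≈ 2080.00 px.
The frame scales by 1138/3952 = 0.2880; 2080.00 × 0.2880 ≈ 598.95 px.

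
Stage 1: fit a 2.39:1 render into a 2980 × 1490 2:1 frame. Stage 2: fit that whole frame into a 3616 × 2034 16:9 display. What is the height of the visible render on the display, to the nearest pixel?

1513 px

First fit — 2.39:1 into 2980×1490 spans the width: 2980.00 × 1246.86.
The 2:1 canvas is width-limited in 3616×2034, giving 3616.00 × 1808.00; scale factor 1.2134.
The render scales with it: height 1246.86 × 1.2134 ≈ 1512.97.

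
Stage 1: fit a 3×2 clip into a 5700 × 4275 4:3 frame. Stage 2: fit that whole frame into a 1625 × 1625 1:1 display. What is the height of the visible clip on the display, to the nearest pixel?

Inside the 5700×4275 canvas the clip is width-limited at 5700.00 × 3800.00.
Second fit — the 4:3 canvas into 1625×1625 spans the width: 1625.00 × 1218.75 (×0.2851 from 5700×4275).
Applying the same ×0.2851: 3800.00 → 1083.33.

1083 px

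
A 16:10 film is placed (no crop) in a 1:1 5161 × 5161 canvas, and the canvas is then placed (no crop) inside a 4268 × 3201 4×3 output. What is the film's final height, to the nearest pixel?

2001 px

First fit — 16:10 into 5161×5161 spans the width: 5161.00 × 3225.62.
Second fit — the 1:1 canvas into 4268×3201 spans the height: 3201.00 × 3201.00 (×0.6202 from 5161×5161).
Applying the same ×0.6202: 3225.62 → 2000.62.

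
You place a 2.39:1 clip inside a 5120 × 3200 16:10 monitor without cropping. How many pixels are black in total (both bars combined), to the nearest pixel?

5415632 pixels

2.39:1 is wider than 16:10, so it spans the full width.
Content height = 5120 / 2.390 ≈ 2142.2594 px.
Black = 3200 − 2142.2594 = 1057.7406 px.
That's 1057.7406 × 5120 ≈ 5415632 black pixels.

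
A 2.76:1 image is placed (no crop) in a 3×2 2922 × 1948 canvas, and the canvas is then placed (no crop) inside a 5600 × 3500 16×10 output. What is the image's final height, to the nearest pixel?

Inside the 2922×1948 canvas the image is width-limited at 2922.00 × 1058.70.
Second fit — the 3×2 canvas into 5600×3500 spans the height: 5250.00 × 3500.00 (×1.7967 from 2922×1948).
Applying the same ×1.7967: 1058.70 → 1902.17.

1902 px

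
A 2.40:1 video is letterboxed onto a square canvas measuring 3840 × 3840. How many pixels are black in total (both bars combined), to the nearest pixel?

8601600 pixels

2.40:1 is wider than square, so it spans the full width.
That makes the image 1600.0000 px tall (3840 / 2.400).
Black = 3840 − 1600.0000 = 2240.0000 px.
That's 2240.0000 × 3840 ≈ 8601600 black pixels.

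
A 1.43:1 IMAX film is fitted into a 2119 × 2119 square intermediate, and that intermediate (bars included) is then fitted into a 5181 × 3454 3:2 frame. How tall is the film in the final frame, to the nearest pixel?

2415 px

1.43:1 IMAX in 2119×2119: fills the width, so the film is 2119.00 × 1481.82.
Second fit — the square canvas into 5181×3454 spans the height: 3454.00 × 3454.00 (×1.6300 from 2119×2119).
So the film's height is 1481.82 × 1.6300 ≈ 2415.38.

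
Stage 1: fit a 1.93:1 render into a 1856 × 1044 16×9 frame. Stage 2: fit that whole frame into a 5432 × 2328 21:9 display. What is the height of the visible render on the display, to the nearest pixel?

2144 px

1.93:1 in 1856×1044: fills the width, so the render is 1856.00 × 961.66.
The 16×9 canvas is height-limited in 5432×2328, giving 4138.67 × 2328.00; scale factor 2.2299.
Applying the same ×2.2299: 961.66 → 2144.39.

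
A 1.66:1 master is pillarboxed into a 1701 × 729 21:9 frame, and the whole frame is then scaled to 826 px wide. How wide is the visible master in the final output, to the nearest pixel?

In the 1701×729 frame the master fills the height: width = 729 × 1.660 ≈ 1210.14 px.
The frame scales by 826/1701 = 0.4856; 1210.14 × 0.4856 ≈ 587.64 px.

588 px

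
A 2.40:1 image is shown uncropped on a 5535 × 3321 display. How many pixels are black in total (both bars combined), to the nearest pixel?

5616641 pixels

Since 2.400 > 1.667, the image is width-limited.
Content height = 5535 / 2.400 ≈ 2306.2500 px.
Black = 3321 − 2306.2500 = 1014.7500 px.
Bar area = 1014.7500 × 5535 ≈ 5616641 px.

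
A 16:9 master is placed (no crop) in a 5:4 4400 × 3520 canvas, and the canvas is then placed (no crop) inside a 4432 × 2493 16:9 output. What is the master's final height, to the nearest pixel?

First fit — 16:9 into 4400×3520 spans the width: 4400.00 × 2475.00.
5:4 in 4432×2493: fills the height, so the intermediate becomes 3116.25 × 2493.00 — a scale of ×0.7082.
The master scales with it: height 2475.00 × 0.7082 ≈ 1752.89.

1753 px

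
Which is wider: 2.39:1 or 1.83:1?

2.39:1

2.39 and 1.83; 2.39 > 1.83.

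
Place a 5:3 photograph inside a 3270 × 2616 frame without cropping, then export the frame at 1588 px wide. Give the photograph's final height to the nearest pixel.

In the 3270×2616 frame the photograph fills the width: height = 3270 × 3/5 ≈ 1962.00 px.
Scaling 3270 → 1588 is ×0.4856, so the height becomes 1962.00 × 0.4856 ≈ 952.80 px.

953 px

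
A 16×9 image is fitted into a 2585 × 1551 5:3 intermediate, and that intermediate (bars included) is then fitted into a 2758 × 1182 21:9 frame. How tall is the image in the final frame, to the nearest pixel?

1108 px

16×9 in 2585×1551: fills the width, so the image is 2585.00 × 1454.06.
The 5:3 canvas is height-limited in 2758×1182, giving 1970.00 × 1182.00; scale factor 0.7621.
The image scales with it: height 1454.06 × 0.7621 ≈ 1108.12.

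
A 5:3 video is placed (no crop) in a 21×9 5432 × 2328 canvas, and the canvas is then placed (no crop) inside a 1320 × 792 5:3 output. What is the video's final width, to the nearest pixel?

943 px

5:3 in 5432×2328: fills the height, so the video is 3880.00 × 2328.00.
Second fit — the 21×9 canvas into 1320×792 spans the width: 1320.00 × 565.71 (×0.2430 from 5432×2328).
So the video's width is 3880.00 × 0.2430 ≈ 942.86.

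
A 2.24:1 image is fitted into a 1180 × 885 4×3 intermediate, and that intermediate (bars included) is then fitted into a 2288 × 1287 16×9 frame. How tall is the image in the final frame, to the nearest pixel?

766 px

Inside the 1180×885 canvas the image is width-limited at 1180.00 × 526.79.
The 4×3 canvas is height-limited in 2288×1287, giving 1716.00 × 1287.00; scale factor 1.4542.
The image scales with it: height 526.79 × 1.4542 ≈ 766.07.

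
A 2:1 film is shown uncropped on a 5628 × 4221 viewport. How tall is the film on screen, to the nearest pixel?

2814 px

Since 2.000 > 1.333, the film is width-limited.
Content height = 5628 × 1/2 ≈ 2814.00 px.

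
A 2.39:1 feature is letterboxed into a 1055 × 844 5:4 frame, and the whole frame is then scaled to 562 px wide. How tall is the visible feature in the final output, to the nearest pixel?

235 px

At 1055×844 the feature is width-limited, so height = 1055 / 2.390 ≈ 441.42 px.
Resizing to 562 px wide multiplies everything by 0.5327: 441.42 → 235.15 px.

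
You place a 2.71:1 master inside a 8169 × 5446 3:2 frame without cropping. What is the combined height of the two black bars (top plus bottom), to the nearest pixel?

2.71:1 is wider than 3:2, so it spans the full width.
The master is 8169 / 2.710 ≈ 3014.39 px tall.
Leftover height: 5446 − 3014.39 = 2431.61 px.

2432 px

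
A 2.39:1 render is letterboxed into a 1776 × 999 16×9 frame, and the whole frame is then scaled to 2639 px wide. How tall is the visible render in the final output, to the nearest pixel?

1104 px

In the 1776×999 frame the render fills the width: height = 1776 / 2.390 ≈ 743.10 px.
Resizing to 2639 px wide multiplies everything by 1.4859: 743.10 → 1104.18 px.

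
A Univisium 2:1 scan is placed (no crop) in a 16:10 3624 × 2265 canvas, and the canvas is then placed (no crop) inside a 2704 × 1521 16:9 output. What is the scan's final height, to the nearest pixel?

1217 px

First fit — Univisium 2:1 into 3624×2265 spans the width: 3624.00 × 1812.00.
16:10 in 2704×1521: fills the height, so the intermediate becomes 2433.60 × 1521.00 — a scale of ×0.6715.
So the scan's height is 1812.00 × 0.6715 ≈ 1216.80.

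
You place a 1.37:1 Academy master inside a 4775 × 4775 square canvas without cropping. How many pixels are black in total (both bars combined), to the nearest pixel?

6157833 pixels

1.37:1 Academy (1.370) > square (1.000), so the master fills the width.
That makes the image 3485.4015 px tall (4775 / 1.370).
Black = 4775 − 3485.4015 = 1289.5985 px.
Bar area = 1289.5985 × 4775 ≈ 6157833 px.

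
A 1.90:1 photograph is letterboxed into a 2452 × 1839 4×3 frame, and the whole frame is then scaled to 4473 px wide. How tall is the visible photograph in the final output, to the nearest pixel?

Fitted into 2452×1839, the photograph spans the width; its height is 2452 / 1.900 ≈ 1290.53 px.
Resizing to 4473 px wide multiplies everything by 1.8242: 1290.53 → 2354.21 px.

2354 px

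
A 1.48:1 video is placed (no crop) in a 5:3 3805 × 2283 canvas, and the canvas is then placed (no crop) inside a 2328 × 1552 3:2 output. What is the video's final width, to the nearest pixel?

2067 px

First fit — 1.48:1 into 3805×2283 spans the height: 3378.84 × 2283.00.
Second fit — the 5:3 canvas into 2328×1552 spans the width: 2328.00 × 1396.80 (×0.6118 from 3805×2283).
So the video's width is 3378.84 × 0.6118 ≈ 2067.26.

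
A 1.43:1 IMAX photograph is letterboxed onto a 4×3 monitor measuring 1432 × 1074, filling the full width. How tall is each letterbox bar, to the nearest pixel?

36 px

The photograph is 1432 / 1.430 ≈ 1001.40 px tall.
Black = 1074 − 1001.40 = 72.60 px, or 36.30 per bar.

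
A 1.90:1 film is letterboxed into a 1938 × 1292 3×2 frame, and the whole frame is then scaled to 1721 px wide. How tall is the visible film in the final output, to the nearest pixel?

In the 1938×1292 frame the film fills the width: height = 1938 / 1.900 ≈ 1020.00 px.
The frame scales by 1721/1938 = 0.8880; 1020.00 × 0.8880 ≈ 905.79 px.

906 px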